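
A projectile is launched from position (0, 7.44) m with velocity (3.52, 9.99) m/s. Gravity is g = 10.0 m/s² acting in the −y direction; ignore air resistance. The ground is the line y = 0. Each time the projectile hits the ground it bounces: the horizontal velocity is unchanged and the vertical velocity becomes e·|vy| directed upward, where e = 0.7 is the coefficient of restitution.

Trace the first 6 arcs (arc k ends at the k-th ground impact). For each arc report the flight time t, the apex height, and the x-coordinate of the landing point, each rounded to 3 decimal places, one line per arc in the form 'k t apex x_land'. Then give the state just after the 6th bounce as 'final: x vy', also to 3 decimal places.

Arc 1: start y=7.440, vy=9.990 → t=2.576, apex=12.430, x_land=9.066, impact vy=-15.767
  bounce: vy ← 0.7·15.767 = 11.037
Arc 2: start y=0.000, vy=11.037 → t=2.207, apex=6.091, x_land=16.836, impact vy=-11.037
  bounce: vy ← 0.7·11.037 = 7.726
Arc 3: start y=0.000, vy=7.726 → t=1.545, apex=2.984, x_land=22.275, impact vy=-7.726
  bounce: vy ← 0.7·7.726 = 5.408
Arc 4: start y=0.000, vy=5.408 → t=1.082, apex=1.462, x_land=26.083, impact vy=-5.408
  bounce: vy ← 0.7·5.408 = 3.786
Arc 5: start y=0.000, vy=3.786 → t=0.757, apex=0.717, x_land=28.748, impact vy=-3.786
  bounce: vy ← 0.7·3.786 = 2.650
Arc 6: start y=0.000, vy=2.650 → t=0.530, apex=0.351, x_land=30.613, impact vy=-2.650
  bounce: vy ← 0.7·2.650 = 1.855

1 2.576 12.430 9.066
2 2.207 6.091 16.836
3 1.545 2.984 22.275
4 1.082 1.462 26.083
5 0.757 0.717 28.748
6 0.530 0.351 30.613
final: 30.613 1.855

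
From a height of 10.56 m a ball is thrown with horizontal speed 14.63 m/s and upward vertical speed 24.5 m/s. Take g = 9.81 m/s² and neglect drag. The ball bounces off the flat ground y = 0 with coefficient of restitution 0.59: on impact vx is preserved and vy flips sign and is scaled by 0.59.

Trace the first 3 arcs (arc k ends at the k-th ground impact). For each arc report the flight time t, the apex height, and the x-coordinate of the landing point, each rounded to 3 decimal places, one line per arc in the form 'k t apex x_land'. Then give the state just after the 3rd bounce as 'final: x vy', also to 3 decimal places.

1 5.394 41.154 78.915
2 3.418 14.326 128.919
3 2.017 4.987 158.422
final: 158.422 5.836

Arc 1: start y=10.560, vy=24.500 → t=5.394, apex=41.154, x_land=78.915, impact vy=-28.415
  bounce: vy ← 0.59·28.415 = 16.765
Arc 2: start y=0.000, vy=16.765 → t=3.418, apex=14.326, x_land=128.919, impact vy=-16.765
  bounce: vy ← 0.59·16.765 = 9.891
Arc 3: start y=0.000, vy=9.891 → t=2.017, apex=4.987, x_land=158.422, impact vy=-9.891
  bounce: vy ← 0.59·9.891 = 5.836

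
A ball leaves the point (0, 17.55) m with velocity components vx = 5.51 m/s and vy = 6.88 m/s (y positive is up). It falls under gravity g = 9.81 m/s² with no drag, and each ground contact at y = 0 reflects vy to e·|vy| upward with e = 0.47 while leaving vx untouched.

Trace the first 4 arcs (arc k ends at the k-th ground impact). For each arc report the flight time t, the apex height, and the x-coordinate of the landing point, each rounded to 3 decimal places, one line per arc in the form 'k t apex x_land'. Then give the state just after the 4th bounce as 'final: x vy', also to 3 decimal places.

Arc 1: start y=17.550, vy=6.880 → t=2.719, apex=19.963, x_land=14.980, impact vy=-19.791
  bounce: vy ← 0.47·19.791 = 9.302
Arc 2: start y=0.000, vy=9.302 → t=1.896, apex=4.410, x_land=25.429, impact vy=-9.302
  bounce: vy ← 0.47·9.302 = 4.372
Arc 3: start y=0.000, vy=4.372 → t=0.891, apex=0.974, x_land=30.340, impact vy=-4.372
  bounce: vy ← 0.47·4.372 = 2.055
Arc 4: start y=0.000, vy=2.055 → t=0.419, apex=0.215, x_land=32.648, impact vy=-2.055
  bounce: vy ← 0.47·2.055 = 0.966

1 2.719 19.963 14.980
2 1.896 4.410 25.429
3 0.891 0.974 30.340
4 0.419 0.215 32.648
final: 32.648 0.966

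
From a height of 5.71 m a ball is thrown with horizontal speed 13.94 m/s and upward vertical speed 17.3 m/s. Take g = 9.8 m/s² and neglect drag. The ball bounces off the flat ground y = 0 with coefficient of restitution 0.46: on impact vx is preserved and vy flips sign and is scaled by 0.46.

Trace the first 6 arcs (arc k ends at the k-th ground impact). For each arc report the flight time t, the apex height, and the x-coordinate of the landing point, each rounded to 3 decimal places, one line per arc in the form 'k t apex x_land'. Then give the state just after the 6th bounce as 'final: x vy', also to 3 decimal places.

1 3.835 20.980 53.453
2 1.904 4.439 79.990
3 0.876 0.939 92.197
4 0.403 0.199 97.813
5 0.185 0.042 100.396
6 0.085 0.009 101.584
final: 101.584 0.192

Arc 1: start y=5.710, vy=17.300 → t=3.835, apex=20.980, x_land=53.453, impact vy=-20.278
  bounce: vy ← 0.46·20.278 = 9.328
Arc 2: start y=0.000, vy=9.328 → t=1.904, apex=4.439, x_land=79.990, impact vy=-9.328
  bounce: vy ← 0.46·9.328 = 4.291
Arc 3: start y=0.000, vy=4.291 → t=0.876, apex=0.939, x_land=92.197, impact vy=-4.291
  bounce: vy ← 0.46·4.291 = 1.974
Arc 4: start y=0.000, vy=1.974 → t=0.403, apex=0.199, x_land=97.813, impact vy=-1.974
  bounce: vy ← 0.46·1.974 = 0.908
Arc 5: start y=0.000, vy=0.908 → t=0.185, apex=0.042, x_land=100.396, impact vy=-0.908
  bounce: vy ← 0.46·0.908 = 0.418
Arc 6: start y=0.000, vy=0.418 → t=0.085, apex=0.009, x_land=101.584, impact vy=-0.418
  bounce: vy ← 0.46·0.418 = 0.192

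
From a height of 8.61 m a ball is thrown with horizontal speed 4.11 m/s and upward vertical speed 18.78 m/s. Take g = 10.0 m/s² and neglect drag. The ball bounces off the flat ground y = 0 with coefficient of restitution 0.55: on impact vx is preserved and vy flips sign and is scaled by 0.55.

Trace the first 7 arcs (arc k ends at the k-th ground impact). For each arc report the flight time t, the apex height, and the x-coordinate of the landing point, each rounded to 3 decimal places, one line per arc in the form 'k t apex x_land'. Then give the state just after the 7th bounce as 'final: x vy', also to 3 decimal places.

Arc 1: start y=8.610, vy=18.780 → t=4.169, apex=26.244, x_land=17.135, impact vy=-22.910
  bounce: vy ← 0.55·22.910 = 12.601
Arc 2: start y=0.000, vy=12.601 → t=2.520, apex=7.939, x_land=27.493, impact vy=-12.601
  bounce: vy ← 0.55·12.601 = 6.930
Arc 3: start y=0.000, vy=6.930 → t=1.386, apex=2.402, x_land=33.189, impact vy=-6.930
  bounce: vy ← 0.55·6.930 = 3.812
Arc 4: start y=0.000, vy=3.812 → t=0.762, apex=0.726, x_land=36.323, impact vy=-3.812
  bounce: vy ← 0.55·3.812 = 2.096
Arc 5: start y=0.000, vy=2.096 → t=0.419, apex=0.220, x_land=38.046, impact vy=-2.096
  bounce: vy ← 0.55·2.096 = 1.153
Arc 6: start y=0.000, vy=1.153 → t=0.231, apex=0.066, x_land=38.994, impact vy=-1.153
  bounce: vy ← 0.55·1.153 = 0.634
Arc 7: start y=0.000, vy=0.634 → t=0.127, apex=0.020, x_land=39.515, impact vy=-0.634
  bounce: vy ← 0.55·0.634 = 0.349

1 4.169 26.244 17.135
2 2.520 7.939 27.493
3 1.386 2.402 33.189
4 0.762 0.726 36.323
5 0.419 0.220 38.046
6 0.231 0.066 38.994
7 0.127 0.020 39.515
final: 39.515 0.349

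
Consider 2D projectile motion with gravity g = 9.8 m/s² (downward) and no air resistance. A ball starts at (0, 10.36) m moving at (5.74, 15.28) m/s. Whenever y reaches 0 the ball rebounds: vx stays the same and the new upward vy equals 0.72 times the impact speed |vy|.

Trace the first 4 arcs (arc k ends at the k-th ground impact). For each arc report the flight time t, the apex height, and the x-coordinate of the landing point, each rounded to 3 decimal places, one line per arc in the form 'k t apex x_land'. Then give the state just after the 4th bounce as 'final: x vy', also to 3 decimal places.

Arc 1: start y=10.360, vy=15.280 → t=3.691, apex=22.272, x_land=21.187, impact vy=-20.893
  bounce: vy ← 0.72·20.893 = 15.043
Arc 2: start y=0.000, vy=15.043 → t=3.070, apex=11.546, x_land=38.809, impact vy=-15.043
  bounce: vy ← 0.72·15.043 = 10.831
Arc 3: start y=0.000, vy=10.831 → t=2.210, apex=5.985, x_land=51.497, impact vy=-10.831
  bounce: vy ← 0.72·10.831 = 7.798
Arc 4: start y=0.000, vy=7.798 → t=1.592, apex=3.103, x_land=60.633, impact vy=-7.798
  bounce: vy ← 0.72·7.798 = 5.615

1 3.691 22.272 21.187
2 3.070 11.546 38.809
3 2.210 5.985 51.497
4 1.592 3.103 60.633
final: 60.633 5.615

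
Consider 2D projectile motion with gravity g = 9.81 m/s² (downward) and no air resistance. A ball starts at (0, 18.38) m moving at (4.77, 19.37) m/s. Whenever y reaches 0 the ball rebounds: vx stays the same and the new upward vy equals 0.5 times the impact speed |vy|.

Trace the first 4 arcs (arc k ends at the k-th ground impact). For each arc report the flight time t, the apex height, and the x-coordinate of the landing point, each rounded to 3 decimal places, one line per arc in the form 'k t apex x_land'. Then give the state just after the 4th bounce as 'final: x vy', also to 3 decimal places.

Arc 1: start y=18.380, vy=19.370 → t=4.740, apex=37.503, x_land=22.608, impact vy=-27.126
  bounce: vy ← 0.5·27.126 = 13.563
Arc 2: start y=0.000, vy=13.563 → t=2.765, apex=9.376, x_land=35.798, impact vy=-13.563
  bounce: vy ← 0.5·13.563 = 6.781
Arc 3: start y=0.000, vy=6.781 → t=1.383, apex=2.344, x_land=42.393, impact vy=-6.781
  bounce: vy ← 0.5·6.781 = 3.391
Arc 4: start y=0.000, vy=3.391 → t=0.691, apex=0.586, x_land=45.690, impact vy=-3.391
  bounce: vy ← 0.5·3.391 = 1.695

1 4.740 37.503 22.608
2 2.765 9.376 35.798
3 1.383 2.344 42.393
4 0.691 0.586 45.690
final: 45.690 1.695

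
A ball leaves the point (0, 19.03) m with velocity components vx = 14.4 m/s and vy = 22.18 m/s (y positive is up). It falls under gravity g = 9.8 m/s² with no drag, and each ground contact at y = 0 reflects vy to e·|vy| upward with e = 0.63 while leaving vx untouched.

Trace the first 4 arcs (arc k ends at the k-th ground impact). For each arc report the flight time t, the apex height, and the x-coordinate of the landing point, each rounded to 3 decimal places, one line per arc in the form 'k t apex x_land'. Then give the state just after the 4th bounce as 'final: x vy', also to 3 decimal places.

1 5.264 44.130 75.806
2 3.781 17.515 130.256
3 2.382 6.952 164.559
4 1.501 2.759 186.171
final: 186.171 4.633

Arc 1: start y=19.030, vy=22.180 → t=5.264, apex=44.130, x_land=75.806, impact vy=-29.410
  bounce: vy ← 0.63·29.410 = 18.528
Arc 2: start y=0.000, vy=18.528 → t=3.781, apex=17.515, x_land=130.256, impact vy=-18.528
  bounce: vy ← 0.63·18.528 = 11.673
Arc 3: start y=0.000, vy=11.673 → t=2.382, apex=6.952, x_land=164.559, impact vy=-11.673
  bounce: vy ← 0.63·11.673 = 7.354
Arc 4: start y=0.000, vy=7.354 → t=1.501, apex=2.759, x_land=186.171, impact vy=-7.354
  bounce: vy ← 0.63·7.354 = 4.633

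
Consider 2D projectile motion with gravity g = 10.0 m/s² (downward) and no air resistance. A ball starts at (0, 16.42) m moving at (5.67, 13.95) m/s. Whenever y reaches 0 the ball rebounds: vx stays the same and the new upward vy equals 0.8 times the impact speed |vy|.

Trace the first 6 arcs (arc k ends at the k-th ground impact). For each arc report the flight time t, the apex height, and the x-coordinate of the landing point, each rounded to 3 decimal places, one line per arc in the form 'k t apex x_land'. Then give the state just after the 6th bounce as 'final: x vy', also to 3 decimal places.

Arc 1: start y=16.420, vy=13.950 → t=3.682, apex=26.150, x_land=20.877, impact vy=-22.869
  bounce: vy ← 0.8·22.869 = 18.295
Arc 2: start y=0.000, vy=18.295 → t=3.659, apex=16.736, x_land=41.623, impact vy=-18.295
  bounce: vy ← 0.8·18.295 = 14.636
Arc 3: start y=0.000, vy=14.636 → t=2.927, apex=10.711, x_land=58.221, impact vy=-14.636
  bounce: vy ← 0.8·14.636 = 11.709
Arc 4: start y=0.000, vy=11.709 → t=2.342, apex=6.855, x_land=71.499, impact vy=-11.709
  bounce: vy ← 0.8·11.709 = 9.367
Arc 5: start y=0.000, vy=9.367 → t=1.873, apex=4.387, x_land=82.122, impact vy=-9.367
  bounce: vy ← 0.8·9.367 = 7.494
Arc 6: start y=0.000, vy=7.494 → t=1.499, apex=2.808, x_land=90.620, impact vy=-7.494
  bounce: vy ← 0.8·7.494 = 5.995

1 3.682 26.150 20.877
2 3.659 16.736 41.623
3 2.927 10.711 58.221
4 2.342 6.855 71.499
5 1.873 4.387 82.122
6 1.499 2.808 90.620
final: 90.620 5.995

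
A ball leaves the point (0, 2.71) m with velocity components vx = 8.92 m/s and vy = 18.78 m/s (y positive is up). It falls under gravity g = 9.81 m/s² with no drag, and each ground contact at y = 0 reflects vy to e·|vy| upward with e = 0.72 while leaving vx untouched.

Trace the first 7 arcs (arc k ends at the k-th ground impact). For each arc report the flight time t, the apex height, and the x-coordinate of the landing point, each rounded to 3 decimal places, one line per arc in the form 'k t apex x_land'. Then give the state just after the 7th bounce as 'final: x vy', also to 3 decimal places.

1 3.968 20.686 35.394
2 2.957 10.724 61.773
3 2.129 5.559 80.765
4 1.533 2.882 94.439
5 1.104 1.494 104.285
6 0.795 0.774 111.374
7 0.572 0.401 116.478
final: 116.478 2.021

Arc 1: start y=2.710, vy=18.780 → t=3.968, apex=20.686, x_land=35.394, impact vy=-20.146
  bounce: vy ← 0.72·20.146 = 14.505
Arc 2: start y=0.000, vy=14.505 → t=2.957, apex=10.724, x_land=61.773, impact vy=-14.505
  bounce: vy ← 0.72·14.505 = 10.444
Arc 3: start y=0.000, vy=10.444 → t=2.129, apex=5.559, x_land=80.765, impact vy=-10.444
  bounce: vy ← 0.72·10.444 = 7.519
Arc 4: start y=0.000, vy=7.519 → t=1.533, apex=2.882, x_land=94.439, impact vy=-7.519
  bounce: vy ← 0.72·7.519 = 5.414
Arc 5: start y=0.000, vy=5.414 → t=1.104, apex=1.494, x_land=104.285, impact vy=-5.414
  bounce: vy ← 0.72·5.414 = 3.898
Arc 6: start y=0.000, vy=3.898 → t=0.795, apex=0.774, x_land=111.374, impact vy=-3.898
  bounce: vy ← 0.72·3.898 = 2.807
Arc 7: start y=0.000, vy=2.807 → t=0.572, apex=0.401, x_land=116.478, impact vy=-2.807
  bounce: vy ← 0.72·2.807 = 2.021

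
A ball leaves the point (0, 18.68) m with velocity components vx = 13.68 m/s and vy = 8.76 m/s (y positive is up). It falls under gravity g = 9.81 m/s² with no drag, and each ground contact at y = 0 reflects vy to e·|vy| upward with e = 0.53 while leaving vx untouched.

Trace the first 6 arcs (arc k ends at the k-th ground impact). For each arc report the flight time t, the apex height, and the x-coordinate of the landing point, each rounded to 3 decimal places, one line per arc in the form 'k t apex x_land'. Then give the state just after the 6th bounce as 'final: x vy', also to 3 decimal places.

Arc 1: start y=18.680, vy=8.760 → t=3.039, apex=22.591, x_land=41.574, impact vy=-21.053
  bounce: vy ← 0.53·21.053 = 11.158
Arc 2: start y=0.000, vy=11.158 → t=2.275, apex=6.346, x_land=72.695, impact vy=-11.158
  bounce: vy ← 0.53·11.158 = 5.914
Arc 3: start y=0.000, vy=5.914 → t=1.206, apex=1.783, x_land=89.188, impact vy=-5.914
  bounce: vy ← 0.53·5.914 = 3.134
Arc 4: start y=0.000, vy=3.134 → t=0.639, apex=0.501, x_land=97.930, impact vy=-3.134
  bounce: vy ← 0.53·3.134 = 1.661
Arc 5: start y=0.000, vy=1.661 → t=0.339, apex=0.141, x_land=102.563, impact vy=-1.661
  bounce: vy ← 0.53·1.661 = 0.880
Arc 6: start y=0.000, vy=0.880 → t=0.179, apex=0.040, x_land=105.019, impact vy=-0.880
  bounce: vy ← 0.53·0.880 = 0.467

1 3.039 22.591 41.574
2 2.275 6.346 72.695
3 1.206 1.783 89.188
4 0.639 0.501 97.930
5 0.339 0.141 102.563
6 0.179 0.040 105.019
final: 105.019 0.467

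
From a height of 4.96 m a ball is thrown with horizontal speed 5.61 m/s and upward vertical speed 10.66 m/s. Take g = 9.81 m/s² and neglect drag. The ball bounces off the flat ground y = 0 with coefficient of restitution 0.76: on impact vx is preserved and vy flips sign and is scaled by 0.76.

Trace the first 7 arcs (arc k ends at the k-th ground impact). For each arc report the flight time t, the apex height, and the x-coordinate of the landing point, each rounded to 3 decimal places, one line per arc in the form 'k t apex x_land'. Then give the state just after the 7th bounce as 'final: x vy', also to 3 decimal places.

1 2.567 10.752 14.402
2 2.250 6.210 27.027
3 1.710 3.587 36.622
4 1.300 2.072 43.914
5 0.988 1.197 49.456
6 0.751 0.691 53.668
7 0.571 0.399 56.869
final: 56.869 2.127

Arc 1: start y=4.960, vy=10.660 → t=2.567, apex=10.752, x_land=14.402, impact vy=-14.524
  bounce: vy ← 0.76·14.524 = 11.038
Arc 2: start y=0.000, vy=11.038 → t=2.250, apex=6.210, x_land=27.027, impact vy=-11.038
  bounce: vy ← 0.76·11.038 = 8.389
Arc 3: start y=0.000, vy=8.389 → t=1.710, apex=3.587, x_land=36.622, impact vy=-8.389
  bounce: vy ← 0.76·8.389 = 6.376
Arc 4: start y=0.000, vy=6.376 → t=1.300, apex=2.072, x_land=43.914, impact vy=-6.376
  bounce: vy ← 0.76·6.376 = 4.846
Arc 5: start y=0.000, vy=4.846 → t=0.988, apex=1.197, x_land=49.456, impact vy=-4.846
  bounce: vy ← 0.76·4.846 = 3.683
Arc 6: start y=0.000, vy=3.683 → t=0.751, apex=0.691, x_land=53.668, impact vy=-3.683
  bounce: vy ← 0.76·3.683 = 2.799
Arc 7: start y=0.000, vy=2.799 → t=0.571, apex=0.399, x_land=56.869, impact vy=-2.799
  bounce: vy ← 0.76·2.799 = 2.127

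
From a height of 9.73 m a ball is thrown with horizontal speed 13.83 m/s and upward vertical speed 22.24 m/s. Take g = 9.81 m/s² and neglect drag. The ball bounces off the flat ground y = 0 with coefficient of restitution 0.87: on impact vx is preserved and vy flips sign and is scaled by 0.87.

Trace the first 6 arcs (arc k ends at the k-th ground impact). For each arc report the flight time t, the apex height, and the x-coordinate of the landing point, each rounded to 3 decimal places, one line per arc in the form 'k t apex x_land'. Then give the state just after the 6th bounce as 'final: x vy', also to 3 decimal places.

1 4.936 34.940 68.265
2 4.644 26.446 132.492
3 4.040 20.017 188.368
4 3.515 15.151 236.981
5 3.058 11.468 279.274
6 2.661 8.680 316.069
final: 316.069 11.353

Arc 1: start y=9.730, vy=22.240 → t=4.936, apex=34.940, x_land=68.265, impact vy=-26.182
  bounce: vy ← 0.87·26.182 = 22.779
Arc 2: start y=0.000, vy=22.779 → t=4.644, apex=26.446, x_land=132.492, impact vy=-22.779
  bounce: vy ← 0.87·22.779 = 19.817
Arc 3: start y=0.000, vy=19.817 → t=4.040, apex=20.017, x_land=188.368, impact vy=-19.817
  bounce: vy ← 0.87·19.817 = 17.241
Arc 4: start y=0.000, vy=17.241 → t=3.515, apex=15.151, x_land=236.981, impact vy=-17.241
  bounce: vy ← 0.87·17.241 = 15.000
Arc 5: start y=0.000, vy=15.000 → t=3.058, apex=11.468, x_land=279.274, impact vy=-15.000
  bounce: vy ← 0.87·15.000 = 13.050
Arc 6: start y=0.000, vy=13.050 → t=2.661, apex=8.680, x_land=316.069, impact vy=-13.050
  bounce: vy ← 0.87·13.050 = 11.353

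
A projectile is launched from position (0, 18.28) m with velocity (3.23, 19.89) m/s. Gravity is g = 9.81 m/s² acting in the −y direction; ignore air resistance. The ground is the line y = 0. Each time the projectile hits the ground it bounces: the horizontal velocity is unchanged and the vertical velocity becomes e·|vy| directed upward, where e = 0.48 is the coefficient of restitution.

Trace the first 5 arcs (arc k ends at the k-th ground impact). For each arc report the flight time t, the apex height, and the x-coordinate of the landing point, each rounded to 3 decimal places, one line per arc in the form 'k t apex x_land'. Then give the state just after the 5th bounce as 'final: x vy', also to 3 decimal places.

1 4.827 38.444 15.592
2 2.688 8.857 24.272
3 1.290 2.041 28.439
4 0.619 0.470 30.439
5 0.297 0.108 31.399
final: 31.399 0.700

Arc 1: start y=18.280, vy=19.890 → t=4.827, apex=38.444, x_land=15.592, impact vy=-27.464
  bounce: vy ← 0.48·27.464 = 13.183
Arc 2: start y=0.000, vy=13.183 → t=2.688, apex=8.857, x_land=24.272, impact vy=-13.183
  bounce: vy ← 0.48·13.183 = 6.328
Arc 3: start y=0.000, vy=6.328 → t=1.290, apex=2.041, x_land=28.439, impact vy=-6.328
  bounce: vy ← 0.48·6.328 = 3.037
Arc 4: start y=0.000, vy=3.037 → t=0.619, apex=0.470, x_land=30.439, impact vy=-3.037
  bounce: vy ← 0.48·3.037 = 1.458
Arc 5: start y=0.000, vy=1.458 → t=0.297, apex=0.108, x_land=31.399, impact vy=-1.458
  bounce: vy ← 0.48·1.458 = 0.700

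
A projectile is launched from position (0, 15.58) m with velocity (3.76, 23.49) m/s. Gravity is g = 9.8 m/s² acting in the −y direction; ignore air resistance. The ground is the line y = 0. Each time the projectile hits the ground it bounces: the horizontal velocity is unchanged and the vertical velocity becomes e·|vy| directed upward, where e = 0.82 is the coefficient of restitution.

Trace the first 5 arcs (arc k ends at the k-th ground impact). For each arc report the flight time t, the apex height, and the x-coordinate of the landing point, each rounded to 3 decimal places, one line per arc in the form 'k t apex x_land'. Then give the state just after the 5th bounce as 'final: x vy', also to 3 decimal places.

Arc 1: start y=15.580, vy=23.490 → t=5.384, apex=43.732, x_land=20.245, impact vy=-29.277
  bounce: vy ← 0.82·29.277 = 24.007
Arc 2: start y=0.000, vy=24.007 → t=4.899, apex=29.405, x_land=38.667, impact vy=-24.007
  bounce: vy ← 0.82·24.007 = 19.686
Arc 3: start y=0.000, vy=19.686 → t=4.018, apex=19.772, x_land=53.773, impact vy=-19.686
  bounce: vy ← 0.82·19.686 = 16.142
Arc 4: start y=0.000, vy=16.142 → t=3.294, apex=13.295, x_land=66.160, impact vy=-16.142
  bounce: vy ← 0.82·16.142 = 13.237
Arc 5: start y=0.000, vy=13.237 → t=2.701, apex=8.939, x_land=76.317, impact vy=-13.237
  bounce: vy ← 0.82·13.237 = 10.854

1 5.384 43.732 20.245
2 4.899 29.405 38.667
3 4.018 19.772 53.773
4 3.294 13.295 66.160
5 2.701 8.939 76.317
final: 76.317 10.854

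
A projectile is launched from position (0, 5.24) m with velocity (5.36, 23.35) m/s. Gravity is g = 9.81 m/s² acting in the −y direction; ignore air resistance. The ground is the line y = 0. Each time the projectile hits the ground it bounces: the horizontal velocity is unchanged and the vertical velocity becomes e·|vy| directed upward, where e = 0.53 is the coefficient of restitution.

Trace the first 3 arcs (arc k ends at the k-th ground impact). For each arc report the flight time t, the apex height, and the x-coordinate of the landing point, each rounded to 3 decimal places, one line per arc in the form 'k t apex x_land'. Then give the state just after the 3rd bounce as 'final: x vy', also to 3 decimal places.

1 4.975 33.029 26.667
2 2.751 9.278 41.410
3 1.458 2.606 49.224
final: 49.224 3.790

Arc 1: start y=5.240, vy=23.350 → t=4.975, apex=33.029, x_land=26.667, impact vy=-25.456
  bounce: vy ← 0.53·25.456 = 13.492
Arc 2: start y=0.000, vy=13.492 → t=2.751, apex=9.278, x_land=41.410, impact vy=-13.492
  bounce: vy ← 0.53·13.492 = 7.151
Arc 3: start y=0.000, vy=7.151 → t=1.458, apex=2.606, x_land=49.224, impact vy=-7.151
  bounce: vy ← 0.53·7.151 = 3.790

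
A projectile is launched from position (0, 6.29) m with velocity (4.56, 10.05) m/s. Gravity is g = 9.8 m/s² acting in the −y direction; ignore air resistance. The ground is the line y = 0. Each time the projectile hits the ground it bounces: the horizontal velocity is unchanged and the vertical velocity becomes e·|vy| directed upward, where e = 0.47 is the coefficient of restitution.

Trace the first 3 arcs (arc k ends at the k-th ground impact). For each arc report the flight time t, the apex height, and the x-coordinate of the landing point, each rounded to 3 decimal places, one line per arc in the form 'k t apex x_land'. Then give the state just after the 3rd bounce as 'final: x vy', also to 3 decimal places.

1 2.554 11.443 11.645
2 1.436 2.528 18.195
3 0.675 0.558 21.274
final: 21.274 1.555

Arc 1: start y=6.290, vy=10.050 → t=2.554, apex=11.443, x_land=11.645, impact vy=-14.976
  bounce: vy ← 0.47·14.976 = 7.039
Arc 2: start y=0.000, vy=7.039 → t=1.436, apex=2.528, x_land=18.195, impact vy=-7.039
  bounce: vy ← 0.47·7.039 = 3.308
Arc 3: start y=0.000, vy=3.308 → t=0.675, apex=0.558, x_land=21.274, impact vy=-3.308
  bounce: vy ← 0.47·3.308 = 1.555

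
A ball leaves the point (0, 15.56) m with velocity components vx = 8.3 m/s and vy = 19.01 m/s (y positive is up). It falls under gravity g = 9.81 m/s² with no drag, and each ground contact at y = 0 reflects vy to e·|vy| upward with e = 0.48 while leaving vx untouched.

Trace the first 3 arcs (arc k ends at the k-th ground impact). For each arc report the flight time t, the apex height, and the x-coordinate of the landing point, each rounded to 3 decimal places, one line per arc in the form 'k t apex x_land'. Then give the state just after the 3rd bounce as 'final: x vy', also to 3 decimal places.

Arc 1: start y=15.560, vy=19.010 → t=4.570, apex=33.979, x_land=37.929, impact vy=-25.820
  bounce: vy ← 0.48·25.820 = 12.394
Arc 2: start y=0.000, vy=12.394 → t=2.527, apex=7.829, x_land=58.901, impact vy=-12.394
  bounce: vy ← 0.48·12.394 = 5.949
Arc 3: start y=0.000, vy=5.949 → t=1.213, apex=1.804, x_land=68.968, impact vy=-5.949
  bounce: vy ← 0.48·5.949 = 2.855

1 4.570 33.979 37.929
2 2.527 7.829 58.901
3 1.213 1.804 68.968
final: 68.968 2.855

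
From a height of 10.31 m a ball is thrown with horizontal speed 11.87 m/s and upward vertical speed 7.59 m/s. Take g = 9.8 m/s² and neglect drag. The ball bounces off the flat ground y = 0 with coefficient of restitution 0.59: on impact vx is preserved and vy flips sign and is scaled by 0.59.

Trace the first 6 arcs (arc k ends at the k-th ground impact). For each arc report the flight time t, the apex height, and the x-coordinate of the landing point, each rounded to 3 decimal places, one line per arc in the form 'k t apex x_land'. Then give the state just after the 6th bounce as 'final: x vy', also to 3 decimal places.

Arc 1: start y=10.310, vy=7.590 → t=2.419, apex=13.249, x_land=28.712, impact vy=-16.115
  bounce: vy ← 0.59·16.115 = 9.508
Arc 2: start y=0.000, vy=9.508 → t=1.940, apex=4.612, x_land=51.744, impact vy=-9.508
  bounce: vy ← 0.59·9.508 = 5.610
Arc 3: start y=0.000, vy=5.610 → t=1.145, apex=1.605, x_land=65.332, impact vy=-5.610
  bounce: vy ← 0.59·5.610 = 3.310
Arc 4: start y=0.000, vy=3.310 → t=0.675, apex=0.559, x_land=73.350, impact vy=-3.310
  bounce: vy ← 0.59·3.310 = 1.953
Arc 5: start y=0.000, vy=1.953 → t=0.399, apex=0.195, x_land=78.080, impact vy=-1.953
  bounce: vy ← 0.59·1.953 = 1.152
Arc 6: start y=0.000, vy=1.152 → t=0.235, apex=0.068, x_land=80.871, impact vy=-1.152
  bounce: vy ← 0.59·1.152 = 0.680

1 2.419 13.249 28.712
2 1.940 4.612 51.744
3 1.145 1.605 65.332
4 0.675 0.559 73.350
5 0.399 0.195 78.080
6 0.235 0.068 80.871
final: 80.871 0.680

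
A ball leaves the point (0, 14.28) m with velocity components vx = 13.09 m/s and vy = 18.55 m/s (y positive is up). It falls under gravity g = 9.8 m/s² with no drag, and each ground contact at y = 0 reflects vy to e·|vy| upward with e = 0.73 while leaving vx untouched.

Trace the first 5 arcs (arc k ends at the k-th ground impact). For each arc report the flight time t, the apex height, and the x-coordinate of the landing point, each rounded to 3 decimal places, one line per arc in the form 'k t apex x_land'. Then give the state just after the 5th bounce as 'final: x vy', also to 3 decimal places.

1 4.442 31.836 58.143
2 3.721 16.966 106.858
3 2.717 9.041 142.419
4 1.983 4.818 168.379
5 1.448 2.567 187.329
final: 187.329 5.178

Arc 1: start y=14.280, vy=18.550 → t=4.442, apex=31.836, x_land=58.143, impact vy=-24.980
  bounce: vy ← 0.73·24.980 = 18.235
Arc 2: start y=0.000, vy=18.235 → t=3.721, apex=16.966, x_land=106.858, impact vy=-18.235
  bounce: vy ← 0.73·18.235 = 13.312
Arc 3: start y=0.000, vy=13.312 → t=2.717, apex=9.041, x_land=142.419, impact vy=-13.312
  bounce: vy ← 0.73·13.312 = 9.718
Arc 4: start y=0.000, vy=9.718 → t=1.983, apex=4.818, x_land=168.379, impact vy=-9.718
  bounce: vy ← 0.73·9.718 = 7.094
Arc 5: start y=0.000, vy=7.094 → t=1.448, apex=2.567, x_land=187.329, impact vy=-7.094
  bounce: vy ← 0.73·7.094 = 5.178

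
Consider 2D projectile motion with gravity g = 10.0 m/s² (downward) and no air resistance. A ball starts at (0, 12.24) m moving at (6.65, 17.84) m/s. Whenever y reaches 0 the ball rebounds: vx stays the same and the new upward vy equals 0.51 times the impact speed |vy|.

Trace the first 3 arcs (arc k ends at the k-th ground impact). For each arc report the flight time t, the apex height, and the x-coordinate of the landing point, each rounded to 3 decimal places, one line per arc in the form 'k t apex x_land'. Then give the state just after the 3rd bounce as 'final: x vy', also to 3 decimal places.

1 4.157 28.153 27.643
2 2.420 7.323 43.739
3 1.234 1.905 51.947
final: 51.947 3.148

Arc 1: start y=12.240, vy=17.840 → t=4.157, apex=28.153, x_land=27.643, impact vy=-23.729
  bounce: vy ← 0.51·23.729 = 12.102
Arc 2: start y=0.000, vy=12.102 → t=2.420, apex=7.323, x_land=43.739, impact vy=-12.102
  bounce: vy ← 0.51·12.102 = 6.172
Arc 3: start y=0.000, vy=6.172 → t=1.234, apex=1.905, x_land=51.947, impact vy=-6.172
  bounce: vy ← 0.51·6.172 = 3.148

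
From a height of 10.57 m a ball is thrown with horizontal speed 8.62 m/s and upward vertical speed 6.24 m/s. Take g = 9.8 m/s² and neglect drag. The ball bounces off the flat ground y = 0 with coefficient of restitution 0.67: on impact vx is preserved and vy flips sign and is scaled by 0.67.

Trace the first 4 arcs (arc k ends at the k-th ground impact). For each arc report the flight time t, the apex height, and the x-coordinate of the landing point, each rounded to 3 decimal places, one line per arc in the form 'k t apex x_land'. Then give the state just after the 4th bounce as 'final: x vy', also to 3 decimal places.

Arc 1: start y=10.570, vy=6.240 → t=2.238, apex=12.557, x_land=19.288, impact vy=-15.688
  bounce: vy ← 0.67·15.688 = 10.511
Arc 2: start y=0.000, vy=10.511 → t=2.145, apex=5.637, x_land=37.778, impact vy=-10.511
  bounce: vy ← 0.67·10.511 = 7.042
Arc 3: start y=0.000, vy=7.042 → t=1.437, apex=2.530, x_land=50.167, impact vy=-7.042
  bounce: vy ← 0.67·7.042 = 4.718
Arc 4: start y=0.000, vy=4.718 → t=0.963, apex=1.136, x_land=58.467, impact vy=-4.718
  bounce: vy ← 0.67·4.718 = 3.161

1 2.238 12.557 19.288
2 2.145 5.637 37.778
3 1.437 2.530 50.167
4 0.963 1.136 58.467
final: 58.467 3.161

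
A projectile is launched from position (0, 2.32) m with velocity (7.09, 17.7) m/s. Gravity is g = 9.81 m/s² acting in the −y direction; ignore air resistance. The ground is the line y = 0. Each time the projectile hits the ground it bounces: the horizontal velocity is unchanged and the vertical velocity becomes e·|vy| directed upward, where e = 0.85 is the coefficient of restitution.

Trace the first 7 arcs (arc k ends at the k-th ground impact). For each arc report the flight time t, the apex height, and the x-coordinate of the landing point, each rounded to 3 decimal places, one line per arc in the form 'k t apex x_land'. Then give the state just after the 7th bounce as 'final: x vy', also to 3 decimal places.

Arc 1: start y=2.320, vy=17.700 → t=3.735, apex=18.288, x_land=26.483, impact vy=-18.942
  bounce: vy ← 0.85·18.942 = 16.101
Arc 2: start y=0.000, vy=16.101 → t=3.283, apex=13.213, x_land=49.756, impact vy=-16.101
  bounce: vy ← 0.85·16.101 = 13.686
Arc 3: start y=0.000, vy=13.686 → t=2.790, apex=9.546, x_land=69.538, impact vy=-13.686
  bounce: vy ← 0.85·13.686 = 11.633
Arc 4: start y=0.000, vy=11.633 → t=2.372, apex=6.897, x_land=86.353, impact vy=-11.633
  bounce: vy ← 0.85·11.633 = 9.888
Arc 5: start y=0.000, vy=9.888 → t=2.016, apex=4.983, x_land=100.646, impact vy=-9.888
  bounce: vy ← 0.85·9.888 = 8.405
Arc 6: start y=0.000, vy=8.405 → t=1.714, apex=3.600, x_land=112.794, impact vy=-8.405
  bounce: vy ← 0.85·8.405 = 7.144
Arc 7: start y=0.000, vy=7.144 → t=1.456, apex=2.601, x_land=123.121, impact vy=-7.144
  bounce: vy ← 0.85·7.144 = 6.072

1 3.735 18.288 26.483
2 3.283 13.213 49.756
3 2.790 9.546 69.538
4 2.372 6.897 86.353
5 2.016 4.983 100.646
6 1.714 3.600 112.794
7 1.456 2.601 123.121
final: 123.121 6.072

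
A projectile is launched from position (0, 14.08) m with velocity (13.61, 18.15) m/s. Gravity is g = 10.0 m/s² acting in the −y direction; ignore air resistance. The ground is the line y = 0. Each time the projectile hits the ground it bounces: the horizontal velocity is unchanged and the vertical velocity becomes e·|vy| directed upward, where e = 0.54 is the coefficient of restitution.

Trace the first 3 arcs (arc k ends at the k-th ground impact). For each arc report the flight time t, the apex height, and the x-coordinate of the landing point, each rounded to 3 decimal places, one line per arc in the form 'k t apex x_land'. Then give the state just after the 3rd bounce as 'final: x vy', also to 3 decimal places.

Arc 1: start y=14.080, vy=18.150 → t=4.287, apex=30.551, x_land=58.345, impact vy=-24.719
  bounce: vy ← 0.54·24.719 = 13.348
Arc 2: start y=0.000, vy=13.348 → t=2.670, apex=8.909, x_land=94.678, impact vy=-13.348
  bounce: vy ← 0.54·13.348 = 7.208
Arc 3: start y=0.000, vy=7.208 → t=1.442, apex=2.598, x_land=114.299, impact vy=-7.208
  bounce: vy ← 0.54·7.208 = 3.892

1 4.287 30.551 58.345
2 2.670 8.909 94.678
3 1.442 2.598 114.299
final: 114.299 3.892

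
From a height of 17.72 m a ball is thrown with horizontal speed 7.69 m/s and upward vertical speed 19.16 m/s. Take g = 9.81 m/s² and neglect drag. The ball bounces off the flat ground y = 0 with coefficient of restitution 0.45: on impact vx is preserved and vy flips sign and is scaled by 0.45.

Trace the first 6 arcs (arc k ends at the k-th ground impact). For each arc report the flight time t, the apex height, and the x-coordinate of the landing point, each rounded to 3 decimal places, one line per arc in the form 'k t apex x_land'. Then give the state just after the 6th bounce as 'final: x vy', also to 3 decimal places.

Arc 1: start y=17.720, vy=19.160 → t=4.678, apex=36.431, x_land=35.977, impact vy=-26.735
  bounce: vy ← 0.45·26.735 = 12.031
Arc 2: start y=0.000, vy=12.031 → t=2.453, apex=7.377, x_land=54.839, impact vy=-12.031
  bounce: vy ← 0.45·12.031 = 5.414
Arc 3: start y=0.000, vy=5.414 → t=1.104, apex=1.494, x_land=63.327, impact vy=-5.414
  bounce: vy ← 0.45·5.414 = 2.436
Arc 4: start y=0.000, vy=2.436 → t=0.497, apex=0.303, x_land=67.146, impact vy=-2.436
  bounce: vy ← 0.45·2.436 = 1.096
Arc 5: start y=0.000, vy=1.096 → t=0.224, apex=0.061, x_land=68.865, impact vy=-1.096
  bounce: vy ← 0.45·1.096 = 0.493
Arc 6: start y=0.000, vy=0.493 → t=0.101, apex=0.012, x_land=69.638, impact vy=-0.493
  bounce: vy ← 0.45·0.493 = 0.222

1 4.678 36.431 35.977
2 2.453 7.377 54.839
3 1.104 1.494 63.327
4 0.497 0.303 67.146
5 0.224 0.061 68.865
6 0.101 0.012 69.638
final: 69.638 0.222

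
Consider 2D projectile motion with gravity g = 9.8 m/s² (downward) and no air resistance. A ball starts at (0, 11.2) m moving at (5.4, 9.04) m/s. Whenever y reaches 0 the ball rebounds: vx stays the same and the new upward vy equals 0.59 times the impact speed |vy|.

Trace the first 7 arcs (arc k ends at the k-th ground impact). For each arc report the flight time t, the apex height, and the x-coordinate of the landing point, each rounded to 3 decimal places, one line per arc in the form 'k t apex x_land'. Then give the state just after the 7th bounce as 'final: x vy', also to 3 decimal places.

Arc 1: start y=11.200, vy=9.040 → t=2.694, apex=15.369, x_land=14.545, impact vy=-17.356
  bounce: vy ← 0.59·17.356 = 10.240
Arc 2: start y=0.000, vy=10.240 → t=2.090, apex=5.350, x_land=25.830, impact vy=-10.240
  bounce: vy ← 0.59·10.240 = 6.042
Arc 3: start y=0.000, vy=6.042 → t=1.233, apex=1.862, x_land=32.488, impact vy=-6.042
  bounce: vy ← 0.59·6.042 = 3.565
Arc 4: start y=0.000, vy=3.565 → t=0.727, apex=0.648, x_land=36.417, impact vy=-3.565
  bounce: vy ← 0.59·3.565 = 2.103
Arc 5: start y=0.000, vy=2.103 → t=0.429, apex=0.226, x_land=38.734, impact vy=-2.103
  bounce: vy ← 0.59·2.103 = 1.241
Arc 6: start y=0.000, vy=1.241 → t=0.253, apex=0.079, x_land=40.102, impact vy=-1.241
  bounce: vy ← 0.59·1.241 = 0.732
Arc 7: start y=0.000, vy=0.732 → t=0.149, apex=0.027, x_land=40.909, impact vy=-0.732
  bounce: vy ← 0.59·0.732 = 0.432

1 2.694 15.369 14.545
2 2.090 5.350 25.830
3 1.233 1.862 32.488
4 0.727 0.648 36.417
5 0.429 0.226 38.734
6 0.253 0.079 40.102
7 0.149 0.027 40.909
final: 40.909 0.432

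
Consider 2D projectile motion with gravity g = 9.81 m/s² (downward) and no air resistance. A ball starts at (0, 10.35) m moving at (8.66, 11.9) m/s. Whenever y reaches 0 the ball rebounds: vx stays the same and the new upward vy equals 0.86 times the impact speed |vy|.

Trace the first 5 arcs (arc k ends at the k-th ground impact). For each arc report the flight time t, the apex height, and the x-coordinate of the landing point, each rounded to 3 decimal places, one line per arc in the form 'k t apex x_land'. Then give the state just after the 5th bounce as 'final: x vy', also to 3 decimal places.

Arc 1: start y=10.350, vy=11.900 → t=3.106, apex=17.568, x_land=26.894, impact vy=-18.565
  bounce: vy ← 0.86·18.565 = 15.966
Arc 2: start y=0.000, vy=15.966 → t=3.255, apex=12.993, x_land=55.083, impact vy=-15.966
  bounce: vy ← 0.86·15.966 = 13.731
Arc 3: start y=0.000, vy=13.731 → t=2.799, apex=9.610, x_land=79.326, impact vy=-13.731
  bounce: vy ← 0.86·13.731 = 11.809
Arc 4: start y=0.000, vy=11.809 → t=2.407, apex=7.107, x_land=100.175, impact vy=-11.809
  bounce: vy ← 0.86·11.809 = 10.155
Arc 5: start y=0.000, vy=10.155 → t=2.070, apex=5.257, x_land=118.105, impact vy=-10.155
  bounce: vy ← 0.86·10.155 = 8.734

1 3.106 17.568 26.894
2 3.255 12.993 55.083
3 2.799 9.610 79.326
4 2.407 7.107 100.175
5 2.070 5.257 118.105
final: 118.105 8.734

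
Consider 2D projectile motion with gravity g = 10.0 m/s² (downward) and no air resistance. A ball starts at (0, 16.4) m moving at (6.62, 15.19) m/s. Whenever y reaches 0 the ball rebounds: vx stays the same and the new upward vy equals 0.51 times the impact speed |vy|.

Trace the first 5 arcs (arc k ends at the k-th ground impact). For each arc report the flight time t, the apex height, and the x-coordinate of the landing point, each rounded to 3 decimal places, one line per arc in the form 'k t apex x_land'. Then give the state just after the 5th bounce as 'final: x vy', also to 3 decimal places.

1 3.883 27.937 25.704
2 2.411 7.266 41.665
3 1.230 1.890 49.805
4 0.627 0.492 53.957
5 0.320 0.128 56.074
final: 56.074 0.816

Arc 1: start y=16.400, vy=15.190 → t=3.883, apex=27.937, x_land=25.704, impact vy=-23.638
  bounce: vy ← 0.51·23.638 = 12.055
Arc 2: start y=0.000, vy=12.055 → t=2.411, apex=7.266, x_land=41.665, impact vy=-12.055
  bounce: vy ← 0.51·12.055 = 6.148
Arc 3: start y=0.000, vy=6.148 → t=1.230, apex=1.890, x_land=49.805, impact vy=-6.148
  bounce: vy ← 0.51·6.148 = 3.136
Arc 4: start y=0.000, vy=3.136 → t=0.627, apex=0.492, x_land=53.957, impact vy=-3.136
  bounce: vy ← 0.51·3.136 = 1.599
Arc 5: start y=0.000, vy=1.599 → t=0.320, apex=0.128, x_land=56.074, impact vy=-1.599
  bounce: vy ← 0.51·1.599 = 0.816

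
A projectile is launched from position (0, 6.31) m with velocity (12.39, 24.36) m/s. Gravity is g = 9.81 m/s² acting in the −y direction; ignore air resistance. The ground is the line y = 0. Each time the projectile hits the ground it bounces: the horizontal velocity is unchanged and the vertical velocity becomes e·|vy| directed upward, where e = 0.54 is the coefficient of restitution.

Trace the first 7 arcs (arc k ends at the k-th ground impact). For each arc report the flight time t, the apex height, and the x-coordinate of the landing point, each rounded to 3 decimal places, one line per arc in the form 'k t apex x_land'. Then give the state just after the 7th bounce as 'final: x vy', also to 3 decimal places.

Arc 1: start y=6.310, vy=24.360 → t=5.213, apex=36.555, x_land=64.591, impact vy=-26.781
  bounce: vy ← 0.54·26.781 = 14.462
Arc 2: start y=0.000, vy=14.462 → t=2.948, apex=10.659, x_land=101.121, impact vy=-14.462
  bounce: vy ← 0.54·14.462 = 7.809
Arc 3: start y=0.000, vy=7.809 → t=1.592, apex=3.108, x_land=120.847, impact vy=-7.809
  bounce: vy ← 0.54·7.809 = 4.217
Arc 4: start y=0.000, vy=4.217 → t=0.860, apex=0.906, x_land=131.499, impact vy=-4.217
  bounce: vy ← 0.54·4.217 = 2.277
Arc 5: start y=0.000, vy=2.277 → t=0.464, apex=0.264, x_land=137.251, impact vy=-2.277
  bounce: vy ← 0.54·2.277 = 1.230
Arc 6: start y=0.000, vy=1.230 → t=0.251, apex=0.077, x_land=140.357, impact vy=-1.230
  bounce: vy ← 0.54·1.230 = 0.664
Arc 7: start y=0.000, vy=0.664 → t=0.135, apex=0.022, x_land=142.035, impact vy=-0.664
  bounce: vy ← 0.54·0.664 = 0.359

1 5.213 36.555 64.591
2 2.948 10.659 101.121
3 1.592 3.108 120.847
4 0.860 0.906 131.499
5 0.464 0.264 137.251
6 0.251 0.077 140.357
7 0.135 0.022 142.035
final: 142.035 0.359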